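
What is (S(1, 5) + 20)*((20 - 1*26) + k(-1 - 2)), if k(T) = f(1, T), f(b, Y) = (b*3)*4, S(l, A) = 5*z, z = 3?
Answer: 210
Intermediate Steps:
S(l, A) = 15 (S(l, A) = 5*3 = 15)
f(b, Y) = 12*b (f(b, Y) = (3*b)*4 = 12*b)
k(T) = 12 (k(T) = 12*1 = 12)
(S(1, 5) + 20)*((20 - 1*26) + k(-1 - 2)) = (15 + 20)*((20 - 1*26) + 12) = 35*((20 - 26) + 12) = 35*(-6 + 12) = 35*6 = 210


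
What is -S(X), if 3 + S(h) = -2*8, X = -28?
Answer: 19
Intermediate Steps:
S(h) = -19 (S(h) = -3 - 2*8 = -3 - 16 = -19)
-S(X) = -1*(-19) = 19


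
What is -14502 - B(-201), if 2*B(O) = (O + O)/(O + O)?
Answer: -29005/2 ≈ -14503.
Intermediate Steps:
B(O) = 1/2 (B(O) = ((O + O)/(O + O))/2 = ((2*O)/((2*O)))/2 = ((2*O)*(1/(2*O)))/2 = (1/2)*1 = 1/2)
-14502 - B(-201) = -14502 - 1*1/2 = -14502 - 1/2 = -29005/2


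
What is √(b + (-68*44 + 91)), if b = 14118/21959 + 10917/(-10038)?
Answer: I*√319665081964331082/10496402 ≈ 53.865*I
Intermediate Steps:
b = -4667139/10496402 (b = 14118*(1/21959) + 10917*(-1/10038) = 14118/21959 - 3639/3346 = -4667139/10496402 ≈ -0.44464)
√(b + (-68*44 + 91)) = √(-4667139/10496402 + (-68*44 + 91)) = √(-4667139/10496402 + (-2992 + 91)) = √(-4667139/10496402 - 2901) = √(-30454729341/10496402) = I*√319665081964331082/10496402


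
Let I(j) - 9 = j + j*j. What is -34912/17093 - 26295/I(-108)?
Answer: -56881181/13178703 ≈ -4.3161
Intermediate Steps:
I(j) = 9 + j + j² (I(j) = 9 + (j + j*j) = 9 + (j + j²) = 9 + j + j²)
-34912/17093 - 26295/I(-108) = -34912/17093 - 26295/(9 - 108 + (-108)²) = -34912*1/17093 - 26295/(9 - 108 + 11664) = -34912/17093 - 26295/11565 = -34912/17093 - 26295*1/11565 = -34912/17093 - 1753/771 = -56881181/13178703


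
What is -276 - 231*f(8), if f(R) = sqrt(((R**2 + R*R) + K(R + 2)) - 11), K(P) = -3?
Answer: -276 - 231*sqrt(114) ≈ -2742.4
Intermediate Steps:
f(R) = sqrt(-14 + 2*R**2) (f(R) = sqrt(((R**2 + R*R) - 3) - 11) = sqrt(((R**2 + R**2) - 3) - 11) = sqrt((2*R**2 - 3) - 11) = sqrt((-3 + 2*R**2) - 11) = sqrt(-14 + 2*R**2))
-276 - 231*f(8) = -276 - 231*sqrt(-14 + 2*8**2) = -276 - 231*sqrt(-14 + 2*64) = -276 - 231*sqrt(-14 + 128) = -276 - 231*sqrt(114)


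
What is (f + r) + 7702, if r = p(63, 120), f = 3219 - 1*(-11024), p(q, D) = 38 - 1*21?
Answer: 21962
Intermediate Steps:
p(q, D) = 17 (p(q, D) = 38 - 21 = 17)
f = 14243 (f = 3219 + 11024 = 14243)
r = 17
(f + r) + 7702 = (14243 + 17) + 7702 = 14260 + 7702 = 21962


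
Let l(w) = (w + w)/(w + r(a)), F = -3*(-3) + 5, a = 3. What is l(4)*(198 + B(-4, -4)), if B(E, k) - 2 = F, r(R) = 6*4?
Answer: 428/7 ≈ 61.143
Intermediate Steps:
r(R) = 24
F = 14 (F = 9 + 5 = 14)
B(E, k) = 16 (B(E, k) = 2 + 14 = 16)
l(w) = 2*w/(24 + w) (l(w) = (w + w)/(w + 24) = (2*w)/(24 + w) = 2*w/(24 + w))
l(4)*(198 + B(-4, -4)) = (2*4/(24 + 4))*(198 + 16) = (2*4/28)*214 = (2*4*(1/28))*214 = (2/7)*214 = 428/7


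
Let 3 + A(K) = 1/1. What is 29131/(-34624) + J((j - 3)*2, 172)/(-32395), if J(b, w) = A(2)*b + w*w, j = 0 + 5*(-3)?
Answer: -179137099/101967680 ≈ -1.7568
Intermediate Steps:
A(K) = -2 (A(K) = -3 + 1/1 = -3 + 1 = -2)
j = -15 (j = 0 - 15 = -15)
J(b, w) = w**2 - 2*b (J(b, w) = -2*b + w*w = -2*b + w**2 = w**2 - 2*b)
29131/(-34624) + J((j - 3)*2, 172)/(-32395) = 29131/(-34624) + (172**2 - 2*(-15 - 3)*2)/(-32395) = 29131*(-1/34624) + (29584 - (-36)*2)*(-1/32395) = -29131/34624 + (29584 - 2*(-36))*(-1/32395) = -29131/34624 + (29584 + 72)*(-1/32395) = -29131/34624 + 29656*(-1/32395) = -29131/34624 - 2696/2945 = -179137099/101967680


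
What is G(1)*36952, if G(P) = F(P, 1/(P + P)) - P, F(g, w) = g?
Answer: 0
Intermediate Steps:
G(P) = 0 (G(P) = P - P = 0)
G(1)*36952 = 0*36952 = 0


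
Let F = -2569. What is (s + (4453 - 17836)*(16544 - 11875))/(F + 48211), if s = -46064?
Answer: -62531291/45642 ≈ -1370.0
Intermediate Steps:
(s + (4453 - 17836)*(16544 - 11875))/(F + 48211) = (-46064 + (4453 - 17836)*(16544 - 11875))/(-2569 + 48211) = (-46064 - 13383*4669)/45642 = (-46064 - 62485227)*(1/45642) = -62531291*1/45642 = -62531291/45642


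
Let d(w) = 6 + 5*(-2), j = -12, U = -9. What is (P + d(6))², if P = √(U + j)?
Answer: (4 - I*√21)² ≈ -5.0 - 36.661*I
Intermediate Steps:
d(w) = -4 (d(w) = 6 - 10 = -4)
P = I*√21 (P = √(-9 - 12) = √(-21) = I*√21 ≈ 4.5826*I)
(P + d(6))² = (I*√21 - 4)² = (-4 + I*√21)²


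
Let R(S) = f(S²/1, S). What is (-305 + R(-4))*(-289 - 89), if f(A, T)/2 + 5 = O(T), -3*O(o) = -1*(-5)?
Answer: 120330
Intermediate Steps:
O(o) = -5/3 (O(o) = -(-1)*(-5)/3 = -⅓*5 = -5/3)
f(A, T) = -40/3 (f(A, T) = -10 + 2*(-5/3) = -10 - 10/3 = -40/3)
R(S) = -40/3
(-305 + R(-4))*(-289 - 89) = (-305 - 40/3)*(-289 - 89) = -955/3*(-378) = 120330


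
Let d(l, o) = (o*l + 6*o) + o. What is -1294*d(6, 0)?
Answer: 0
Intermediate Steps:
d(l, o) = 7*o + l*o (d(l, o) = (l*o + 6*o) + o = (6*o + l*o) + o = 7*o + l*o)
-1294*d(6, 0) = -0*(7 + 6) = -0*13 = -1294*0 = 0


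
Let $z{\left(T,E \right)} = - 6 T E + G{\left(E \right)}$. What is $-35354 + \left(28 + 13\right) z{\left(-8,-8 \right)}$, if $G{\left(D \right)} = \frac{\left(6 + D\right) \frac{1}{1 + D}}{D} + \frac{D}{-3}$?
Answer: $- \frac{4283171}{84} \approx -50990.0$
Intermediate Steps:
$G{\left(D \right)} = - \frac{D}{3} + \frac{6 + D}{D \left(1 + D\right)}$ ($G{\left(D \right)} = \frac{\frac{1}{1 + D} \left(6 + D\right)}{D} + D \left(- \frac{1}{3}\right) = \frac{6 + D}{D \left(1 + D\right)} - \frac{D}{3} = - \frac{D}{3} + \frac{6 + D}{D \left(1 + D\right)}$)
$z{\left(T,E \right)} = - 6 E T + \frac{18 - E^{2} - E^{3} + 3 E}{3 E \left(1 + E\right)}$ ($z{\left(T,E \right)} = - 6 T E + \frac{18 - E^{2} - E^{3} + 3 E}{3 E \left(1 + E\right)} = - 6 E T + \frac{18 - E^{2} - E^{3} + 3 E}{3 E \left(1 + E\right)}$)
$-35354 + \left(28 + 13\right) z{\left(-8,-8 \right)} = -35354 + \left(28 + 13\right) \frac{18 - \left(-8\right)^{2} - \left(-8\right)^{3} + 3 \left(-8\right) - - 144 \left(-8\right)^{2} \left(1 - 8\right)}{3 \left(-8\right) \left(1 - 8\right)} = -35354 + 41 \cdot \frac{1}{3} \left(- \frac{1}{8}\right) \frac{1}{-7} \left(18 - 64 - -512 - 24 - \left(-144\right) 64 \left(-7\right)\right) = -35354 + 41 \cdot \frac{1}{3} \left(- \frac{1}{8}\right) \left(- \frac{1}{7}\right) \left(18 - 64 + 512 - 24 - 64512\right) = -35354 + 41 \cdot \frac{1}{3} \left(- \frac{1}{8}\right) \left(- \frac{1}{7}\right) \left(-64070\right) = -35354 + 41 \left(- \frac{32035}{84}\right) = -35354 - \frac{1313435}{84} = - \frac{4283171}{84}$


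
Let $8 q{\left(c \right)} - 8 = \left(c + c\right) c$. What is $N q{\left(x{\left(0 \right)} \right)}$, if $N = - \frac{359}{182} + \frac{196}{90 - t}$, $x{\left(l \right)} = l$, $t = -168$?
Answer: $- \frac{28475}{23478} \approx -1.2128$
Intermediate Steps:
$N = - \frac{28475}{23478}$ ($N = - \frac{359}{182} + \frac{196}{90 - -168} = \left(-359\right) \frac{1}{182} + \frac{196}{90 + 168} = - \frac{359}{182} + \frac{196}{258} = - \frac{359}{182} + 196 \cdot \frac{1}{258} = - \frac{359}{182} + \frac{98}{129} = - \frac{28475}{23478} \approx -1.2128$)
$q{\left(c \right)} = 1 + \frac{c^{2}}{4}$ ($q{\left(c \right)} = 1 + \frac{\left(c + c\right) c}{8} = 1 + \frac{2 c c}{8} = 1 + \frac{2 c^{2}}{8} = 1 + \frac{c^{2}}{4}$)
$N q{\left(x{\left(0 \right)} \right)} = - \frac{28475 \left(1 + \frac{0^{2}}{4}\right)}{23478} = - \frac{28475 \left(1 + \frac{1}{4} \cdot 0\right)}{23478} = - \frac{28475 \left(1 + 0\right)}{23478} = \left(- \frac{28475}{23478}\right) 1 = - \frac{28475}{23478}$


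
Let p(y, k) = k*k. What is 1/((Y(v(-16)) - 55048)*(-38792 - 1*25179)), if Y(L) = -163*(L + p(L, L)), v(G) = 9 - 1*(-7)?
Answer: 1/6357693864 ≈ 1.5729e-10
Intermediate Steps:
v(G) = 16 (v(G) = 9 + 7 = 16)
p(y, k) = k**2
Y(L) = -163*L - 163*L**2 (Y(L) = -163*(L + L**2) = -163*L - 163*L**2)
1/((Y(v(-16)) - 55048)*(-38792 - 1*25179)) = 1/((163*16*(-1 - 1*16) - 55048)*(-38792 - 1*25179)) = 1/((163*16*(-1 - 16) - 55048)*(-38792 - 25179)) = 1/(163*16*(-17) - 55048*(-63971)) = -1/63971/(-44336 - 55048) = -1/63971/(-99384) = -1/99384*(-1/63971) = 1/6357693864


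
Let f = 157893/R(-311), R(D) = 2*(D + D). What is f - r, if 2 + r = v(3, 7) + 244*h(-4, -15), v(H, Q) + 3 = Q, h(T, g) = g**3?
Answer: 1024273619/1244 ≈ 8.2337e+5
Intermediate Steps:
v(H, Q) = -3 + Q
R(D) = 4*D (R(D) = 2*(2*D) = 4*D)
r = -823498 (r = -2 + ((-3 + 7) + 244*(-15)**3) = -2 + (4 + 244*(-3375)) = -2 + (4 - 823500) = -2 - 823496 = -823498)
f = -157893/1244 (f = 157893/((4*(-311))) = 157893/(-1244) = 157893*(-1/1244) = -157893/1244 ≈ -126.92)
f - r = -157893/1244 - 1*(-823498) = -157893/1244 + 823498 = 1024273619/1244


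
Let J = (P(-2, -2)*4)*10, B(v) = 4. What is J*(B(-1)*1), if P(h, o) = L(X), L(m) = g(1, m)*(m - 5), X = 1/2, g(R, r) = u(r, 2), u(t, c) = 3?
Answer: -2160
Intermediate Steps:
g(R, r) = 3
X = 1/2 ≈ 0.50000
L(m) = -15 + 3*m (L(m) = 3*(m - 5) = 3*(-5 + m) = -15 + 3*m)
P(h, o) = -27/2 (P(h, o) = -15 + 3*(1/2) = -15 + 3/2 = -27/2)
J = -540 (J = -27/2*4*10 = -54*10 = -540)
J*(B(-1)*1) = -2160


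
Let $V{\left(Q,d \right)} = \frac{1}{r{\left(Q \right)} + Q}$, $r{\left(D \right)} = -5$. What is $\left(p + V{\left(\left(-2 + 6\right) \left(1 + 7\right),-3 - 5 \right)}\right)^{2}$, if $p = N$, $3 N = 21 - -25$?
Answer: $\frac{172225}{729} \approx 236.25$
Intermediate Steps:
$N = \frac{46}{3}$ ($N = \frac{21 - -25}{3} = \frac{21 + 25}{3} = \frac{1}{3} \cdot 46 = \frac{46}{3} \approx 15.333$)
$V{\left(Q,d \right)} = \frac{1}{-5 + Q}$
$p = \frac{46}{3} \approx 15.333$
$\left(p + V{\left(\left(-2 + 6\right) \left(1 + 7\right),-3 - 5 \right)}\right)^{2} = \left(\frac{46}{3} + \frac{1}{-5 + \left(-2 + 6\right) \left(1 + 7\right)}\right)^{2} = \left(\frac{46}{3} + \frac{1}{-5 + 4 \cdot 8}\right)^{2} = \left(\frac{46}{3} + \frac{1}{-5 + 32}\right)^{2} = \left(\frac{46}{3} + \frac{1}{27}\right)^{2} = \left(\frac{415}{27}\right)^{2} = \frac{172225}{729}$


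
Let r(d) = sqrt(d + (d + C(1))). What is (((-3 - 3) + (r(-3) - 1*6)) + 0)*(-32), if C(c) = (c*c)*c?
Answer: 384 - 32*I*sqrt(5) ≈ 384.0 - 71.554*I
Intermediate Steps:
C(c) = c**3 (C(c) = c**2*c = c**3)
r(d) = sqrt(1 + 2*d) (r(d) = sqrt(d + (d + 1**3)) = sqrt(d + (d + 1)) = sqrt(d + (1 + d)) = sqrt(1 + 2*d))
(((-3 - 3) + (r(-3) - 1*6)) + 0)*(-32) = (((-3 - 3) + (sqrt(1 + 2*(-3)) - 1*6)) + 0)*(-32) = ((-6 + (sqrt(1 - 6) - 6)) + 0)*(-32) = ((-6 + (sqrt(-5) - 6)) + 0)*(-32) = ((-6 + (I*sqrt(5) - 6)) + 0)*(-32) = ((-6 + (-6 + I*sqrt(5))) + 0)*(-32) = ((-12 + I*sqrt(5)) + 0)*(-32) = (-12 + I*sqrt(5))*(-32) = 384 - 32*I*sqrt(5)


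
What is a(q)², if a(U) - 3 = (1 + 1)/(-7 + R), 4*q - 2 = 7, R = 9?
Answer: 16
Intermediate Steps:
q = 9/4 (q = ½ + (¼)*7 = ½ + 7/4 = 9/4 ≈ 2.2500)
a(U) = 4 (a(U) = 3 + (1 + 1)/(-7 + 9) = 3 + 2/2 = 3 + 2*(½) = 3 + 1 = 4)
a(q)² = 4² = 16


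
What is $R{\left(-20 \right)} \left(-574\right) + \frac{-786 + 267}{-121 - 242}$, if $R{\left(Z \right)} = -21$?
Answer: $\frac{1458707}{121} \approx 12055.0$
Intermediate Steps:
$R{\left(-20 \right)} \left(-574\right) + \frac{-786 + 267}{-121 - 242} = \left(-21\right) \left(-574\right) + \frac{-786 + 267}{-121 - 242} = 12054 - \frac{519}{-363} = 12054 - - \frac{173}{121} = 12054 + \frac{173}{121} = \frac{1458707}{121}$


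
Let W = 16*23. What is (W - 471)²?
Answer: 10609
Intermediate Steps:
W = 368
(W - 471)² = (368 - 471)² = (-103)² = 10609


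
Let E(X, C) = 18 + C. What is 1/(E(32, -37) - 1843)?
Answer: -1/1862 ≈ -0.00053706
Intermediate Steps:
1/(E(32, -37) - 1843) = 1/((18 - 37) - 1843) = 1/(-19 - 1843) = 1/(-1862) = -1/1862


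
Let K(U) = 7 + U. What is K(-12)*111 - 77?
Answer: -632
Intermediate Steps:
K(-12)*111 - 77 = (7 - 12)*111 - 77 = -5*111 - 77 = -555 - 77 = -632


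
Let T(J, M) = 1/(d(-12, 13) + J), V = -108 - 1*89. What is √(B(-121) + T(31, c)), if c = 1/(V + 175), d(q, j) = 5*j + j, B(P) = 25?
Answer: √297134/109 ≈ 5.0009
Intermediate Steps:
V = -197 (V = -108 - 89 = -197)
d(q, j) = 6*j
c = -1/22 (c = 1/(-197 + 175) = 1/(-22) = -1/22 ≈ -0.045455)
T(J, M) = 1/(78 + J) (T(J, M) = 1/(6*13 + J) = 1/(78 + J))
√(B(-121) + T(31, c)) = √(25 + 1/(78 + 31)) = √(25 + 1/109) = √(2726/109) = √297134/109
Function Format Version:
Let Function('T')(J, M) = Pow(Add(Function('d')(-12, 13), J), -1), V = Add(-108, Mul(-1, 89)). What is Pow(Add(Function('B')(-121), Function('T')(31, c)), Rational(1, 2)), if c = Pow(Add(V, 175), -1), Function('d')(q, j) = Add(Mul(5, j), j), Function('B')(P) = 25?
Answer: Mul(Rational(1, 109), Pow(297134, Rational(1, 2))) ≈ 5.0009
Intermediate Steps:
V = -197 (V = Add(-108, -89) = -197)
Function('d')(q, j) = Mul(6, j)
c = Rational(-1, 22) (c = Pow(Add(-197, 175), -1) = Pow(-22, -1) = Rational(-1, 22) ≈ -0.045455)
Function('T')(J, M) = Pow(Add(78, J), -1) (Function('T')(J, M) = Pow(Add(Mul(6, 13), J), -1) = Pow(Add(78, J), -1))
Pow(Add(Function('B')(-121), Function('T')(31, c)), Rational(1, 2)) = Pow(Add(25, Pow(Add(78, 31), -1)), Rational(1, 2)) = Pow(Add(25, Pow(109, -1)), Rational(1, 2)) = Pow(Add(25, Rational(1, 109)), Rational(1, 2)) = Pow(Rational(2726, 109), Rational(1, 2)) = Mul(Rational(1, 109), Pow(297134, Rational(1, 2)))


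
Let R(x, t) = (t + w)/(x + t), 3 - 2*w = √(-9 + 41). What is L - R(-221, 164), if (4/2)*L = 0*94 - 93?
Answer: -2485/57 - 2*√2/57 ≈ -43.646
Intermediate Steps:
L = -93/2 (L = (0*94 - 93)/2 = (0 - 93)/2 = (½)*(-93) = -93/2 ≈ -46.500)
w = 3/2 - 2*√2 (w = 3/2 - √(-9 + 41)/2 = 3/2 - 2*√2 ≈ -1.3284)
R(x, t) = (3/2 + t - 2*√2)/(t + x) (R(x, t) = (t + (3/2 - 2*√2))/(x + t) = (3/2 + t - 2*√2)/(t + x))
L - R(-221, 164) = -93/2 - (3/2 + 164 - 2*√2)/(164 - 221) = -93/2 - (331/2 - 2*√2)/(-57) = -93/2 - (-1)*(331/2 - 2*√2)/57 = -93/2 - (-331/114 + 2*√2/57) = -93/2 + (331/114 - 2*√2/57) = -2485/57 - 2*√2/57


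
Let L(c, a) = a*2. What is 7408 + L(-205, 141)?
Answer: 7690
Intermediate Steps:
L(c, a) = 2*a
7408 + L(-205, 141) = 7408 + 2*141 = 7408 + 282 = 7690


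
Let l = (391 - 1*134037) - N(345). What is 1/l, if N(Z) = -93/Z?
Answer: -115/15369259 ≈ -7.4825e-6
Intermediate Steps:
l = -15369259/115 (l = (391 - 1*134037) - (-93)/345 = (391 - 134037) - (-93)/345 = -133646 - 1*(-31/115) = -133646 + 31/115 = -15369259/115 ≈ -1.3365e+5)
1/l = 1/(-15369259/115) = -115/15369259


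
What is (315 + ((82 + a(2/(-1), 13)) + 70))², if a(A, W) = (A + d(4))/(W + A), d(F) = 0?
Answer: 26368225/121 ≈ 2.1792e+5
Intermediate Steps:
a(A, W) = A/(A + W) (a(A, W) = (A + 0)/(W + A) = A/(A + W))
(315 + ((82 + a(2/(-1), 13)) + 70))² = (315 + ((82 + (2/(-1))/(2/(-1) + 13)) + 70))² = (315 + ((82 + (2*(-1))/(2*(-1) + 13)) + 70))² = (315 + ((82 - 2/(-2 + 13)) + 70))² = (315 + ((82 - 2/11) + 70))² = (315 + (900/11 + 70))² = (315 + 1670/11)² = (5135/11)² = 26368225/121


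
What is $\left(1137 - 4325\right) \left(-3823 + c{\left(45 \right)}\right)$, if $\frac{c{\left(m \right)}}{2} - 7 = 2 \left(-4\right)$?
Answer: $12194100$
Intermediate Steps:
$c{\left(m \right)} = -2$ ($c{\left(m \right)} = 14 + 2 \cdot 2 \left(-4\right) = 14 + 2 \left(-8\right) = 14 - 16 = -2$)
$\left(1137 - 4325\right) \left(-3823 + c{\left(45 \right)}\right) = \left(1137 - 4325\right) \left(-3823 - 2\right) = \left(-3188\right) \left(-3825\right) = 12194100$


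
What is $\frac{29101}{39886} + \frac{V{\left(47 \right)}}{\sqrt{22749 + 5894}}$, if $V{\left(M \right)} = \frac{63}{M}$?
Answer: $\frac{29101}{39886} + \frac{63 \sqrt{28643}}{1346221} \approx 0.73752$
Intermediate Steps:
$\frac{29101}{39886} + \frac{V{\left(47 \right)}}{\sqrt{22749 + 5894}} = \frac{29101}{39886} + \frac{63 \cdot \frac{1}{47}}{\sqrt{22749 + 5894}} = 29101 \cdot \frac{1}{39886} + \frac{63 \cdot \frac{1}{47}}{\sqrt{28643}} = \frac{29101}{39886} + \frac{63 \frac{\sqrt{28643}}{28643}}{47} = \frac{29101}{39886} + \frac{63 \sqrt{28643}}{1346221}$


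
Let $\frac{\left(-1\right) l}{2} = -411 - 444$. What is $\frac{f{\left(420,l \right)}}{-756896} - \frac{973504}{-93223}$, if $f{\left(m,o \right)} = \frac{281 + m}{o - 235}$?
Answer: $\frac{1086840827937077}{104076170816800} \approx 10.443$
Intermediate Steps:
$l = 1710$ ($l = - 2 \left(-411 - 444\right) = \left(-2\right) \left(-855\right) = 1710$)
$f{\left(m,o \right)} = \frac{281 + m}{-235 + o}$
$\frac{f{\left(420,l \right)}}{-756896} - \frac{973504}{-93223} = \frac{\frac{1}{-235 + 1710} \left(281 + 420\right)}{-756896} - \frac{973504}{-93223} = \frac{1}{1475} \cdot 701 \left(- \frac{1}{756896}\right) - - \frac{973504}{93223} = \frac{1}{1475} \cdot 701 \left(- \frac{1}{756896}\right) + \frac{973504}{93223} = \frac{701}{1475} \left(- \frac{1}{756896}\right) + \frac{973504}{93223} = - \frac{701}{1116421600} + \frac{973504}{93223} = \frac{1086840827937077}{104076170816800}$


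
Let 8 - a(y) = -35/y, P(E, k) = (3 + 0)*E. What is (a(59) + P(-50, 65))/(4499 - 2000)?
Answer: -2781/49147 ≈ -0.056585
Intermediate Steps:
P(E, k) = 3*E
a(y) = 8 + 35/y (a(y) = 8 - (-35)/y = 8 + 35/y)
(a(59) + P(-50, 65))/(4499 - 2000) = ((8 + 35/59) + 3*(-50))/(4499 - 2000) = ((8 + 35*(1/59)) - 150)/2499 = ((8 + 35/59) - 150)*(1/2499) = (507/59 - 150)*(1/2499) = -8343/59*1/2499 = -2781/49147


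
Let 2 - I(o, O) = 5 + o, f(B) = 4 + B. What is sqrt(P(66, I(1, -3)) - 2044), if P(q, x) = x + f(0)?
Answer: 2*I*sqrt(511) ≈ 45.211*I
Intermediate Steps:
I(o, O) = -3 - o (I(o, O) = 2 - (5 + o) = 2 + (-5 - o) = -3 - o)
P(q, x) = 4 + x (P(q, x) = x + (4 + 0) = x + 4 = 4 + x)
sqrt(P(66, I(1, -3)) - 2044) = sqrt((4 + (-3 - 1*1)) - 2044) = sqrt((4 + (-3 - 1)) - 2044) = sqrt((4 - 4) - 2044) = sqrt(0 - 2044) = sqrt(-2044) = 2*I*sqrt(511)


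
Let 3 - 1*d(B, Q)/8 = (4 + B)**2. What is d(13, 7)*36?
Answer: -82368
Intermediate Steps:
d(B, Q) = 24 - 8*(4 + B)**2
d(13, 7)*36 = (24 - 8*(4 + 13)**2)*36 = (24 - 8*17**2)*36 = (24 - 8*289)*36 = (24 - 2312)*36 = -2288*36 = -82368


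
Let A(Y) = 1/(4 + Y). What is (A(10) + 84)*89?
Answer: 104753/14 ≈ 7482.4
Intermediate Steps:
(A(10) + 84)*89 = (1/(4 + 10) + 84)*89 = (1/14 + 84)*89 = (1177/14)*89 = 104753/14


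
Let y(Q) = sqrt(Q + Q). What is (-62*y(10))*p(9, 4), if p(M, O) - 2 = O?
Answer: -744*sqrt(5) ≈ -1663.6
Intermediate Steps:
p(M, O) = 2 + O
y(Q) = sqrt(2)*sqrt(Q) (y(Q) = sqrt(2*Q) = sqrt(2)*sqrt(Q))
(-62*y(10))*p(9, 4) = (-62*sqrt(2)*sqrt(10))*(2 + 4) = -124*sqrt(5)*6 = -744*sqrt(5)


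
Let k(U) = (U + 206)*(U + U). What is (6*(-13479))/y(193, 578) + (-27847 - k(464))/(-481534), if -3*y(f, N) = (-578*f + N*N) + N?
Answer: 32720407588/13429260959 ≈ 2.4365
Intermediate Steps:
y(f, N) = -N/3 - N**2/3 + 578*f/3 (y(f, N) = -((-578*f + N*N) + N)/3 = -((-578*f + N**2) + N)/3 = -((N**2 - 578*f) + N)/3 = -(N + N**2 - 578*f)/3 = -N/3 - N**2/3 + 578*f/3)
k(U) = 2*U*(206 + U) (k(U) = (206 + U)*(2*U) = 2*U*(206 + U))
(6*(-13479))/y(193, 578) + (-27847 - k(464))/(-481534) = (6*(-13479))/(-1/3*578 - 1/3*578**2 + (578/3)*193) + (-27847 - 2*464*(206 + 464))/(-481534) = -80874/(-578/3 - 1/3*334084 + 111554/3) + (-27847 - 2*464*670)*(-1/481534) = -80874/(-578/3 - 334084/3 + 111554/3) + (-27847 - 1*621760)*(-1/481534) = -80874/(-223108/3) + (-27847 - 621760)*(-1/481534) = -80874*(-3/223108) - 649607*(-1/481534) = 121311/111554 + 649607/481534 = 32720407588/13429260959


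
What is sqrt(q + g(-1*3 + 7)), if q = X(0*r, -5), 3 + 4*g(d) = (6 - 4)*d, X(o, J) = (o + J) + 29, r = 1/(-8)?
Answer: sqrt(101)/2 ≈ 5.0249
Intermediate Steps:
r = -1/8 ≈ -0.12500
X(o, J) = 29 + J + o (X(o, J) = (J + o) + 29 = 29 + J + o)
g(d) = -3/4 + d/2 (g(d) = -3/4 + ((6 - 4)*d)/4 = -3/4 + (2*d)/4 = -3/4 + d/2)
q = 24 (q = 29 - 5 + 0*(-1/8) = 29 - 5 + 0 = 24)
sqrt(q + g(-1*3 + 7)) = sqrt(24 + (-3/4 + (-1*3 + 7)/2)) = sqrt(24 + (-3/4 + (-3 + 7)/2)) = sqrt(24 + (-3/4 + (1/2)*4)) = sqrt(24 + (-3/4 + 2)) = sqrt(24 + 5/4) = sqrt(101/4) = sqrt(101)/2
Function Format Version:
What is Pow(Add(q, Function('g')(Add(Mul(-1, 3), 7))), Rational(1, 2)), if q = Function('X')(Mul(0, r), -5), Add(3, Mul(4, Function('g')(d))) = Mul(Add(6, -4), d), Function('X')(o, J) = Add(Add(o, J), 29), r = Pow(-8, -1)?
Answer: Mul(Rational(1, 2), Pow(101, Rational(1, 2))) ≈ 5.0249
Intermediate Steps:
r = Rational(-1, 8) ≈ -0.12500
Function('X')(o, J) = Add(29, J, o) (Function('X')(o, J) = Add(Add(J, o), 29) = Add(29, J, o))
Function('g')(d) = Add(Rational(-3, 4), Mul(Rational(1, 2), d)) (Function('g')(d) = Add(Rational(-3, 4), Mul(Rational(1, 4), Mul(Add(6, -4), d))) = Add(Rational(-3, 4), Mul(Rational(1, 4), Mul(2, d))) = Add(Rational(-3, 4), Mul(Rational(1, 2), d)))
q = 24 (q = Add(29, -5, Mul(0, Rational(-1, 8))) = Add(29, -5, 0) = 24)
Pow(Add(q, Function('g')(Add(Mul(-1, 3), 7))), Rational(1, 2)) = Pow(Add(24, Add(Rational(-3, 4), Mul(Rational(1, 2), Add(Mul(-1, 3), 7)))), Rational(1, 2)) = Pow(Add(24, Add(Rational(-3, 4), Mul(Rational(1, 2), Add(-3, 7)))), Rational(1, 2)) = Pow(Add(24, Add(Rational(-3, 4), Mul(Rational(1, 2), 4))), Rational(1, 2)) = Pow(Add(24, Add(Rational(-3, 4), 2)), Rational(1, 2)) = Pow(Add(24, Rational(5, 4)), Rational(1, 2)) = Pow(Rational(101, 4), Rational(1, 2)) = Mul(Rational(1, 2), Pow(101, Rational(1, 2)))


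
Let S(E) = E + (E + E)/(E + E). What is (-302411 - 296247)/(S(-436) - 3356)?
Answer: 598658/3791 ≈ 157.92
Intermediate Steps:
S(E) = 1 + E (S(E) = E + (2*E)/((2*E)) = E + (2*E)*(1/(2*E)) = E + 1 = 1 + E)
(-302411 - 296247)/(S(-436) - 3356) = (-302411 - 296247)/((1 - 436) - 3356) = -598658/(-435 - 3356) = -598658/(-3791) = -598658*(-1/3791) = 598658/3791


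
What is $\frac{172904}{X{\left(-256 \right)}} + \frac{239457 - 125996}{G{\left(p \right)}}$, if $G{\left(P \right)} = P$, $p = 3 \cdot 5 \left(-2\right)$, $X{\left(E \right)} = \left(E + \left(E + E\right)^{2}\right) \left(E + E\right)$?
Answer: $- \frac{105650078219}{27934720} \approx -3782.0$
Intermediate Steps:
$X{\left(E \right)} = 2 E \left(E + 4 E^{2}\right)$ ($X{\left(E \right)} = \left(E + \left(2 E\right)^{2}\right) 2 E = \left(E + 4 E^{2}\right) 2 E = 2 E \left(E + 4 E^{2}\right)$)
$p = -30$ ($p = 15 \left(-2\right) = -30$)
$\frac{172904}{X{\left(-256 \right)}} + \frac{239457 - 125996}{G{\left(p \right)}} = \frac{172904}{\left(-256\right)^{2} \left(2 + 8 \left(-256\right)\right)} + \frac{239457 - 125996}{-30} = \frac{172904}{65536 \left(2 - 2048\right)} + 113461 \left(- \frac{1}{30}\right) = \frac{172904}{65536 \left(-2046\right)} - \frac{113461}{30} = \frac{172904}{-134086656} - \frac{113461}{30} = 172904 \left(- \frac{1}{134086656}\right) - \frac{113461}{30} = - \frac{21613}{16760832} - \frac{113461}{30} = - \frac{105650078219}{27934720}$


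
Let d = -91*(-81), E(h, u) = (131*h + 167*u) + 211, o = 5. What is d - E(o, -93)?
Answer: 22036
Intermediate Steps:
E(h, u) = 211 + 131*h + 167*u
d = 7371
d - E(o, -93) = 7371 - (211 + 131*5 + 167*(-93)) = 7371 - (211 + 655 - 15531) = 7371 - 1*(-14665) = 7371 + 14665 = 22036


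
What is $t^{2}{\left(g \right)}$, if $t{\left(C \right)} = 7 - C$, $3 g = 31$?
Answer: $\frac{100}{9} \approx 11.111$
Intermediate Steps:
$g = \frac{31}{3}$ ($g = \frac{1}{3} \cdot 31 = \frac{31}{3} \approx 10.333$)
$t^{2}{\left(g \right)} = \left(7 - \frac{31}{3}\right)^{2} = \left(- \frac{10}{3}\right)^{2} = \frac{100}{9}$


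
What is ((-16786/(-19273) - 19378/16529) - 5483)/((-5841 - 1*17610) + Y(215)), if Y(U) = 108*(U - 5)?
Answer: 582259743937/81870798169 ≈ 7.1119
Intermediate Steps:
Y(U) = -540 + 108*U (Y(U) = 108*(-5 + U) = -540 + 108*U)
((-16786/(-19273) - 19378/16529) - 5483)/((-5841 - 1*17610) + Y(215)) = ((-16786/(-19273) - 19378/16529) - 5483)/((-5841 - 1*17610) + (-540 + 108*215)) = ((-16786*(-1/19273) - 19378*1/16529) - 5483)/((-5841 - 17610) + (-540 + 23220)) = ((16786/19273 - 19378/16529) - 5483)/(-23451 + 22680) = (-96016400/318563417 - 5483)/(-771) = -1746779231811/318563417*(-1/771) = 582259743937/81870798169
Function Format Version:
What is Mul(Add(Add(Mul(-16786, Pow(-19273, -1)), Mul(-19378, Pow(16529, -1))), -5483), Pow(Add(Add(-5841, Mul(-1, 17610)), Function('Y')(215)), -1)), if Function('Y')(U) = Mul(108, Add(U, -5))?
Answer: Rational(582259743937, 81870798169) ≈ 7.1119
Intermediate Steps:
Function('Y')(U) = Add(-540, Mul(108, U)) (Function('Y')(U) = Mul(108, Add(-5, U)) = Add(-540, Mul(108, U)))
Mul(Add(Add(Mul(-16786, Pow(-19273, -1)), Mul(-19378, Pow(16529, -1))), -5483), Pow(Add(Add(-5841, Mul(-1, 17610)), Function('Y')(215)), -1)) = Mul(Add(Add(Mul(-16786, Pow(-19273, -1)), Mul(-19378, Pow(16529, -1))), -5483), Pow(Add(Add(-5841, Mul(-1, 17610)), Add(-540, Mul(108, 215))), -1)) = Mul(Add(Add(Mul(-16786, Rational(-1, 19273)), Mul(-19378, Rational(1, 16529))), -5483), Pow(Add(Add(-5841, -17610), Add(-540, 23220)), -1)) = Mul(Add(Add(Rational(16786, 19273), Rational(-19378, 16529)), -5483), Pow(Add(-23451, 22680), -1)) = Mul(Add(Rational(-96016400, 318563417), -5483), Pow(-771, -1)) = Mul(Rational(-1746779231811, 318563417), Rational(-1, 771)) = Rational(582259743937, 81870798169)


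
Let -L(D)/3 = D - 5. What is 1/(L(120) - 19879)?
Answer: -1/20224 ≈ -4.9446e-5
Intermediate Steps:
L(D) = 15 - 3*D (L(D) = -3*(D - 5) = -3*(-5 + D) = 15 - 3*D)
1/(L(120) - 19879) = 1/((15 - 3*120) - 19879) = 1/((15 - 360) - 19879) = 1/(-345 - 19879) = 1/(-20224) = -1/20224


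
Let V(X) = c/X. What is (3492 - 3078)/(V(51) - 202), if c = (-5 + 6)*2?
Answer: -10557/5150 ≈ -2.0499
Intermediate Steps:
c = 2 (c = 1*2 = 2)
V(X) = 2/X
(3492 - 3078)/(V(51) - 202) = (3492 - 3078)/(2/51 - 202) = 414/(2*(1/51) - 202) = 414/(2/51 - 202) = 414/(-10300/51) = 414*(-51/10300) = -10557/5150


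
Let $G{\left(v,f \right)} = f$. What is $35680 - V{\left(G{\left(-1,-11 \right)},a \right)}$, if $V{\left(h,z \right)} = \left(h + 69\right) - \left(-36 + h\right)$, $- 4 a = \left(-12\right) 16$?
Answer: $35575$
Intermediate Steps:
$a = 48$ ($a = - \frac{\left(-12\right) 16}{4} = \left(- \frac{1}{4}\right) \left(-192\right) = 48$)
$V{\left(h,z \right)} = 105$ ($V{\left(h,z \right)} = \left(69 + h\right) - \left(-36 + h\right) = 105$)
$35680 - V{\left(G{\left(-1,-11 \right)},a \right)} = 35680 - 105 = 35575$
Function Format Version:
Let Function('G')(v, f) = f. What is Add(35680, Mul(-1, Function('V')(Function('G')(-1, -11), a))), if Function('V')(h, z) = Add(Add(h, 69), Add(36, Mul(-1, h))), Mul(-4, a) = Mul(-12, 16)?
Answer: 35575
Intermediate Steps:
a = 48 (a = Mul(Rational(-1, 4), Mul(-12, 16)) = Mul(Rational(-1, 4), -192) = 48)
Function('V')(h, z) = 105 (Function('V')(h, z) = Add(Add(69, h), Add(36, Mul(-1, h))) = 105)
Add(35680, Mul(-1, Function('V')(Function('G')(-1, -11), a))) = Add(35680, Mul(-1, 105)) = Add(35680, -105) = 35575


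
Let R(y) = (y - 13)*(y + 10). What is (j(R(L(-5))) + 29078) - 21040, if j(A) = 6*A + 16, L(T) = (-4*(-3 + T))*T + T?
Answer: 173594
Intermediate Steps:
L(T) = T + T*(12 - 4*T) (L(T) = (12 - 4*T)*T + T = T*(12 - 4*T) + T = T + T*(12 - 4*T))
R(y) = (-13 + y)*(10 + y)
j(A) = 16 + 6*A
(j(R(L(-5))) + 29078) - 21040 = ((16 + 6*(-130 + (-5*(13 - 4*(-5)))**2 - (-15)*(13 - 4*(-5)))) + 29078) - 21040 = ((16 + 6*(-130 + (-5*(13 + 20))**2 - (-15)*(13 + 20))) + 29078) - 21040 = ((16 + 6*(-130 + (-5*33)**2 - (-15)*33)) + 29078) - 21040 = ((16 + 6*(-130 + (-165)**2 - 3*(-165))) + 29078) - 21040 = ((16 + 6*(-130 + 27225 + 495)) + 29078) - 21040 = ((16 + 6*27590) + 29078) - 21040 = ((16 + 165540) + 29078) - 21040 = (165556 + 29078) - 21040 = 194634 - 21040 = 173594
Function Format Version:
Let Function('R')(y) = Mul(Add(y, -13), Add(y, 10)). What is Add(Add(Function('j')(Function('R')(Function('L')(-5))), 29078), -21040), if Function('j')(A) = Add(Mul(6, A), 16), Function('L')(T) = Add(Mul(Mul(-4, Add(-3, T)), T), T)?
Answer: 173594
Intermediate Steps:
Function('L')(T) = Add(T, Mul(T, Add(12, Mul(-4, T)))) (Function('L')(T) = Add(Mul(Add(12, Mul(-4, T)), T), T) = Add(Mul(T, Add(12, Mul(-4, T))), T) = Add(T, Mul(T, Add(12, Mul(-4, T)))))
Function('R')(y) = Mul(Add(-13, y), Add(10, y))
Function('j')(A) = Add(16, Mul(6, A))
Add(Add(Function('j')(Function('R')(Function('L')(-5))), 29078), -21040) = Add(Add(Add(16, Mul(6, Add(-130, Pow(Mul(-5, Add(13, Mul(-4, -5))), 2), Mul(-3, Mul(-5, Add(13, Mul(-4, -5))))))), 29078), -21040) = Add(Add(Add(16, Mul(6, Add(-130, Pow(Mul(-5, Add(13, 20)), 2), Mul(-3, Mul(-5, Add(13, 20)))))), 29078), -21040) = Add(Add(Add(16, Mul(6, Add(-130, Pow(Mul(-5, 33), 2), Mul(-3, Mul(-5, 33))))), 29078), -21040) = Add(Add(Add(16, Mul(6, Add(-130, Pow(-165, 2), Mul(-3, -165)))), 29078), -21040) = Add(Add(Add(16, Mul(6, Add(-130, 27225, 495))), 29078), -21040) = Add(Add(Add(16, Mul(6, 27590)), 29078), -21040) = Add(Add(Add(16, 165540), 29078), -21040) = Add(Add(165556, 29078), -21040) = Add(194634, -21040) = 173594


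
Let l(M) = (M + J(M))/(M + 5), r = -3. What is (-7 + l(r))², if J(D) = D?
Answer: 100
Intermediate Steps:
l(M) = 2*M/(5 + M) (l(M) = (M + M)/(M + 5) = (2*M)/(5 + M) = 2*M/(5 + M))
(-7 + l(r))² = (-7 + 2*(-3)/(5 - 3))² = (-7 + 2*(-3)/2)² = (-7 + 2*(-3)*(½))² = (-7 - 3)² = (-10)² = 100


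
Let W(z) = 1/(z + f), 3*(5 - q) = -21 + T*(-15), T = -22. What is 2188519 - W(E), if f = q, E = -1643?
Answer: 3810211580/1741 ≈ 2.1885e+6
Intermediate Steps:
q = -98 (q = 5 - (-21 - 22*(-15))/3 = 5 - (-21 + 330)/3 = 5 - 1/3*309 = 5 - 103 = -98)
f = -98
W(z) = 1/(-98 + z) (W(z) = 1/(z - 98) = 1/(-98 + z))
2188519 - W(E) = 2188519 - 1/(-98 - 1643) = 2188519 - 1/(-1741) = 2188519 - 1*(-1/1741) = 2188519 + 1/1741 = 3810211580/1741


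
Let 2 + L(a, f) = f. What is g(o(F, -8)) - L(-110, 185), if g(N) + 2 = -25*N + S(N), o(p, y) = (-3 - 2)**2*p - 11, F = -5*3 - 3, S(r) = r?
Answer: 10879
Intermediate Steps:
F = -18 (F = -15 - 3 = -18)
L(a, f) = -2 + f
o(p, y) = -11 + 25*p (o(p, y) = (-5)**2*p - 11 = 25*p - 11 = -11 + 25*p)
g(N) = -2 - 24*N (g(N) = -2 + (-25*N + N) = -2 - 24*N)
g(o(F, -8)) - L(-110, 185) = (-2 - 24*(-11 + 25*(-18))) - (-2 + 185) = (-2 - 24*(-11 - 450)) - 1*183 = (-2 - 24*(-461)) - 183 = (-2 + 11064) - 183 = 11062 - 183 = 10879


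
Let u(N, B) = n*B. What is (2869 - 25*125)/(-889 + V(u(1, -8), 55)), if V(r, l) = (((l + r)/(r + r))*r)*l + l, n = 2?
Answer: -512/477 ≈ -1.0734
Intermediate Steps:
u(N, B) = 2*B
V(r, l) = l + l*(l/2 + r/2) (V(r, l) = (((l + r)/((2*r)))*r)*l + l = (((l + r)*(1/(2*r)))*r)*l + l = (((l + r)/(2*r))*r)*l + l = (l/2 + r/2)*l + l = l*(l/2 + r/2) + l = l + l*(l/2 + r/2))
(2869 - 25*125)/(-889 + V(u(1, -8), 55)) = (2869 - 25*125)/(-889 + (½)*55*(2 + 55 + 2*(-8))) = (2869 - 3125)/(-889 + (½)*55*(2 + 55 - 16)) = -256/(-889 + (½)*55*41) = -256/(-889 + 2255/2) = -256/477/2 = -256*2/477 = -512/477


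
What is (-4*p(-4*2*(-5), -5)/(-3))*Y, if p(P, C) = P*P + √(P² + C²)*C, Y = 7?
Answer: 44800/3 - 700*√65/3 ≈ 13052.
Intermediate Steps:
p(P, C) = P² + C*√(C² + P²) (p(P, C) = P² + √(C² + P²)*C = P² + C*√(C² + P²))
(-4*p(-4*2*(-5), -5)/(-3))*Y = -4*((-4*2*(-5))² - 5*√((-5)² + (-4*2*(-5))²))/(-3)*7 = -4*((-8*(-5))² - 5*√(25 + (-8*(-5))²))*(-1)/3*7 = -4*(40² - 5*√(25 + 40²))*(-1)/3*7 = -4*(1600 - 5*√(25 + 1600))*(-1)/3*7 = -4*(1600 - 25*√65)*(-1)/3*7 = -4*(-1600/3 + 25*√65/3)*7 = (6400/3 - 100*√65/3)*7 = 44800/3 - 700*√65/3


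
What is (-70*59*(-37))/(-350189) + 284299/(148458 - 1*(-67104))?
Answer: 9516907613/10783920174 ≈ 0.88251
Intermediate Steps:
(-70*59*(-37))/(-350189) + 284299/(148458 - 1*(-67104)) = -4130*(-37)*(-1/350189) + 284299/(148458 + 67104) = 152810*(-1/350189) + 284299/215562 = -21830/50027 + 284299*(1/215562) = -21830/50027 + 284299/215562 = 9516907613/10783920174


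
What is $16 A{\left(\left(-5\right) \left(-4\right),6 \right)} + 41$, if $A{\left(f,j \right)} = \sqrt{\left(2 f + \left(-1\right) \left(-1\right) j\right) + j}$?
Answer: $41 + 32 \sqrt{13} \approx 156.38$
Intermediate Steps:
$A{\left(f,j \right)} = \sqrt{2 f + 2 j}$ ($A{\left(f,j \right)} = \sqrt{\left(2 f + 1 j\right) + j} = \sqrt{\left(2 f + j\right) + j} = \sqrt{\left(j + 2 f\right) + j} = \sqrt{2 f + 2 j}$)
$16 A{\left(\left(-5\right) \left(-4\right),6 \right)} + 41 = 16 \sqrt{2 \left(\left(-5\right) \left(-4\right)\right) + 2 \cdot 6} + 41 = 16 \sqrt{2 \cdot 20 + 12} + 41 = 16 \sqrt{40 + 12} + 41 = 16 \sqrt{52} + 41 = 16 \cdot 2 \sqrt{13} + 41 = 32 \sqrt{13} + 41 = 41 + 32 \sqrt{13}$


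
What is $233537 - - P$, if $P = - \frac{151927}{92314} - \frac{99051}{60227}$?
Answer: $\frac{1298399615936843}{5559795278} \approx 2.3353 \cdot 10^{5}$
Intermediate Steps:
$P = - \frac{18293901443}{5559795278}$ ($P = \left(-151927\right) \frac{1}{92314} - \frac{99051}{60227} = - \frac{151927}{92314} - \frac{99051}{60227} = - \frac{18293901443}{5559795278} \approx -3.2904$)
$233537 - - P = 233537 - \left(-1\right) \left(- \frac{18293901443}{5559795278}\right) = 233537 - \frac{18293901443}{5559795278} = \frac{1298399615936843}{5559795278}$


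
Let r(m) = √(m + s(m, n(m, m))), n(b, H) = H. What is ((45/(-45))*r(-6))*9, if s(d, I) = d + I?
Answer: -27*I*√2 ≈ -38.184*I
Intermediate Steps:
s(d, I) = I + d
r(m) = √3*√m (r(m) = √(m + (m + m)) = √(m + 2*m) = √(3*m) = √3*√m)
((45/(-45))*r(-6))*9 = ((45/(-45))*(√3*√(-6)))*9 = ((45*(-1/45))*(√3*(I*√6)))*9 = -3*I*√2*9 = -27*I*√2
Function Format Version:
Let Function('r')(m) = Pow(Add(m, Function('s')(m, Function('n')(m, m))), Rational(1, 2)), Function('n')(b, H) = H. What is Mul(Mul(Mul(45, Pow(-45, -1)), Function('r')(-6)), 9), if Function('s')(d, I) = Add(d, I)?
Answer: Mul(-27, I, Pow(2, Rational(1, 2))) ≈ Mul(-38.184, I)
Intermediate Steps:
Function('s')(d, I) = Add(I, d)
Function('r')(m) = Mul(Pow(3, Rational(1, 2)), Pow(m, Rational(1, 2))) (Function('r')(m) = Pow(Add(m, Add(m, m)), Rational(1, 2)) = Pow(Add(m, Mul(2, m)), Rational(1, 2)) = Pow(Mul(3, m), Rational(1, 2)) = Mul(Pow(3, Rational(1, 2)), Pow(m, Rational(1, 2))))
Mul(Mul(Mul(45, Pow(-45, -1)), Function('r')(-6)), 9) = Mul(Mul(Mul(45, Pow(-45, -1)), Mul(Pow(3, Rational(1, 2)), Pow(-6, Rational(1, 2)))), 9) = Mul(Mul(Mul(45, Rational(-1, 45)), Mul(Pow(3, Rational(1, 2)), Mul(I, Pow(6, Rational(1, 2))))), 9) = Mul(Mul(-1, Mul(3, I, Pow(2, Rational(1, 2)))), 9) = Mul(Mul(-3, I, Pow(2, Rational(1, 2))), 9) = Mul(-27, I, Pow(2, Rational(1, 2)))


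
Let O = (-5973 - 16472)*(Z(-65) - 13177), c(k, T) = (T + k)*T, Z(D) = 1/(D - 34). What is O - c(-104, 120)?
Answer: 29279851100/99 ≈ 2.9576e+8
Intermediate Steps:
Z(D) = 1/(-34 + D)
c(k, T) = T*(T + k)
O = 29280041180/99 (O = (-5973 - 16472)*(1/(-34 - 65) - 13177) = -22445*(1/(-99) - 13177) = -22445*(-1/99 - 13177) = -22445*(-1304524/99) = 29280041180/99 ≈ 2.9576e+8)
O - c(-104, 120) = 29280041180/99 - 120*(120 - 104) = 29280041180/99 - 120*16 = 29280041180/99 - 1*1920 = 29280041180/99 - 1920 = 29279851100/99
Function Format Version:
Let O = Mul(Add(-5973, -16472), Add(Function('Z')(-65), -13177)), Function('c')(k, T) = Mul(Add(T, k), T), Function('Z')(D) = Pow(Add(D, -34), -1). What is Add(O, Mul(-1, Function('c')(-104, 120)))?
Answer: Rational(29279851100, 99) ≈ 2.9576e+8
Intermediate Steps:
Function('Z')(D) = Pow(Add(-34, D), -1)
Function('c')(k, T) = Mul(T, Add(T, k))
O = Rational(29280041180, 99) (O = Mul(Add(-5973, -16472), Add(Pow(Add(-34, -65), -1), -13177)) = Mul(-22445, Add(Pow(-99, -1), -13177)) = Mul(-22445, Add(Rational(-1, 99), -13177)) = Mul(-22445, Rational(-1304524, 99)) = Rational(29280041180, 99) ≈ 2.9576e+8)
Add(O, Mul(-1, Function('c')(-104, 120))) = Add(Rational(29280041180, 99), Mul(-1, Mul(120, Add(120, -104)))) = Add(Rational(29280041180, 99), Mul(-1, Mul(120, 16))) = Add(Rational(29280041180, 99), Mul(-1, 1920)) = Add(Rational(29280041180, 99), -1920) = Rational(29279851100, 99)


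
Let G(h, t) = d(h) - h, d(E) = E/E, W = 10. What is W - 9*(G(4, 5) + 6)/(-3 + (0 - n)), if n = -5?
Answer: -7/2 ≈ -3.5000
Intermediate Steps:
d(E) = 1
G(h, t) = 1 - h
W - 9*(G(4, 5) + 6)/(-3 + (0 - n)) = 10 - 9*((1 - 1*4) + 6)/(-3 + (0 - 1*(-5))) = 10 - 9*((1 - 4) + 6)/(-3 + (0 + 5)) = 10 - 9*(-3 + 6)/(-3 + 5) = 10 - 27/2 = -7/2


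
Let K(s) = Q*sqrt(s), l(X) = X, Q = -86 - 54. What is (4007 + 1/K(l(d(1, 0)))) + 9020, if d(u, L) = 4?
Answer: 3647559/280 ≈ 13027.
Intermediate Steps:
Q = -140
K(s) = -140*sqrt(s)
(4007 + 1/K(l(d(1, 0)))) + 9020 = (4007 + 1/(-140*sqrt(4))) + 9020 = (4007 + 1/(-140*2)) + 9020 = (4007 + 1/(-280)) + 9020 = (4007 - 1/280) + 9020 = 1121959/280 + 9020 = 3647559/280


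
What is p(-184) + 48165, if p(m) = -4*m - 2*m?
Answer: 49269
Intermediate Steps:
p(m) = -6*m
p(-184) + 48165 = -6*(-184) + 48165 = 1104 + 48165 = 49269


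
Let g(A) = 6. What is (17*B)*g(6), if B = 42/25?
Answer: 4284/25 ≈ 171.36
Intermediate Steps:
B = 42/25 (B = 42*(1/25) = 42/25 ≈ 1.6800)
(17*B)*g(6) = (17*(42/25))*6 = (714/25)*6 = 4284/25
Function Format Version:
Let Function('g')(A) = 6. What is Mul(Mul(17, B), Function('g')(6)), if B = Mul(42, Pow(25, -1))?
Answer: Rational(4284, 25) ≈ 171.36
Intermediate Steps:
B = Rational(42, 25) (B = Mul(42, Rational(1, 25)) = Rational(42, 25) ≈ 1.6800)
Mul(Mul(17, B), Function('g')(6)) = Mul(Mul(17, Rational(42, 25)), 6) = Mul(Rational(714, 25), 6) = Rational(4284, 25)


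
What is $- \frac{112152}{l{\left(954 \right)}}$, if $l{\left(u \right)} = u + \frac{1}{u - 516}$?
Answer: $- \frac{49122576}{417853} \approx -117.56$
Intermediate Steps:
$l{\left(u \right)} = u + \frac{1}{-516 + u}$ ($l{\left(u \right)} = u + \frac{1}{u - 516} = u + \frac{1}{-516 + u}$)
$- \frac{112152}{l{\left(954 \right)}} = - \frac{112152}{\frac{1}{-516 + 954} \left(1 + 954^{2} - 492264\right)} = - \frac{112152}{\frac{1}{438} \left(1 + 910116 - 492264\right)} = - \frac{112152}{\frac{1}{438} \cdot 417853} = - \frac{112152}{\frac{417853}{438}} = \left(-112152\right) \frac{438}{417853} = - \frac{49122576}{417853}$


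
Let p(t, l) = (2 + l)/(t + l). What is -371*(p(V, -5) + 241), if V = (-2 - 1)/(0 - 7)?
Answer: -2868943/32 ≈ -89655.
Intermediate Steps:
V = 3/7 (V = -3/(-7) = -3*(-1/7) = 3/7 ≈ 0.42857)
p(t, l) = (2 + l)/(l + t)
-371*(p(V, -5) + 241) = -371*((2 - 5)/(-5 + 3/7) + 241) = -371*(-3/(-32/7) + 241) = -371*(-7/32*(-3) + 241) = -371*(21/32 + 241) = -371*7733/32 = -2868943/32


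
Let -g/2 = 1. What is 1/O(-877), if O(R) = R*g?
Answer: 1/1754 ≈ 0.00057013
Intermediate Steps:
g = -2 (g = -2*1 = -2)
O(R) = -2*R (O(R) = R*(-2) = -2*R)
1/O(-877) = 1/(-2*(-877)) = 1/1754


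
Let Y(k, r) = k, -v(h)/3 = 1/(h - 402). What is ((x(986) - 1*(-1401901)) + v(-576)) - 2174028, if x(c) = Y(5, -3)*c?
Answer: -250106221/326 ≈ -7.6720e+5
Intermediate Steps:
v(h) = -3/(-402 + h) (v(h) = -3/(h - 402) = -3/(-402 + h))
x(c) = 5*c
((x(986) - 1*(-1401901)) + v(-576)) - 2174028 = ((5*986 - 1*(-1401901)) - 3/(-402 - 576)) - 2174028 = ((4930 + 1401901) - 3/(-978)) - 2174028 = (1406831 - 3*(-1/978)) - 2174028 = (1406831 + 1/326) - 2174028 = 458626907/326 - 2174028 = -250106221/326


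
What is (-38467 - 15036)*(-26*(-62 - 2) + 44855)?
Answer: -2488906057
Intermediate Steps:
(-38467 - 15036)*(-26*(-62 - 2) + 44855) = -53503*(-26*(-64) + 44855) = -53503*(1664 + 44855) = -53503*46519 = -2488906057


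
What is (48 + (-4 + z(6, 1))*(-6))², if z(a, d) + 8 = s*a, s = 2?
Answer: 2304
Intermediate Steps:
z(a, d) = -8 + 2*a
(48 + (-4 + z(6, 1))*(-6))² = (48 + (-4 + (-8 + 2*6))*(-6))² = (48 + (-4 + (-8 + 12))*(-6))² = (48 + (-4 + 4)*(-6))² = (48 + 0*(-6))² = (48 + 0)² = 48² = 2304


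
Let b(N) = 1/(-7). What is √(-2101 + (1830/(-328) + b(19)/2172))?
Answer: I*√51161264742630/155841 ≈ 45.897*I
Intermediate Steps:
b(N) = -⅐
√(-2101 + (1830/(-328) + b(19)/2172)) = √(-2101 + (1830/(-328) - ⅐/2172)) = √(-2101 + (1830*(-1/328) - ⅐*1/2172)) = √(-2101 + (-915/164 - 1/15204)) = √(-2101 - 869489/155841) = √(-328291430/155841) = I*√51161264742630/155841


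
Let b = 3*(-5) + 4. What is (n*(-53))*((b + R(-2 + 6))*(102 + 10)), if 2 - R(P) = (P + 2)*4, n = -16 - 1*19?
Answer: -6856080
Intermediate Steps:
b = -11 (b = -15 + 4 = -11)
n = -35 (n = -16 - 19 = -35)
R(P) = -6 - 4*P (R(P) = 2 - (P + 2)*4 = 2 - (2 + P)*4 = 2 - (8 + 4*P) = 2 + (-8 - 4*P) = -6 - 4*P)
(n*(-53))*((b + R(-2 + 6))*(102 + 10)) = (-35*(-53))*((-11 + (-6 - 4*(-2 + 6)))*(102 + 10)) = 1855*((-11 + (-6 - 4*4))*112) = 1855*((-11 + (-6 - 16))*112) = 1855*((-11 - 22)*112) = 1855*(-33*112) = 1855*(-3696) = -6856080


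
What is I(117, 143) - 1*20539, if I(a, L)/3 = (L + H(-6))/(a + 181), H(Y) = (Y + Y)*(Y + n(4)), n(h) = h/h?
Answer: -6120013/298 ≈ -20537.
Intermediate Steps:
n(h) = 1
H(Y) = 2*Y*(1 + Y) (H(Y) = (Y + Y)*(Y + 1) = (2*Y)*(1 + Y) = 2*Y*(1 + Y))
I(a, L) = 3*(60 + L)/(181 + a) (I(a, L) = 3*((L + 2*(-6)*(1 - 6))/(a + 181)) = 3*((L + 2*(-6)*(-5))/(181 + a)) = 3*((L + 60)/(181 + a)) = 3*((60 + L)/(181 + a)) = 3*(60 + L)/(181 + a))
I(117, 143) - 1*20539 = 3*(60 + 143)/(181 + 117) - 1*20539 = 3*203/298 - 20539 = 3*(1/298)*203 - 20539 = 609/298 - 20539 = -6120013/298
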